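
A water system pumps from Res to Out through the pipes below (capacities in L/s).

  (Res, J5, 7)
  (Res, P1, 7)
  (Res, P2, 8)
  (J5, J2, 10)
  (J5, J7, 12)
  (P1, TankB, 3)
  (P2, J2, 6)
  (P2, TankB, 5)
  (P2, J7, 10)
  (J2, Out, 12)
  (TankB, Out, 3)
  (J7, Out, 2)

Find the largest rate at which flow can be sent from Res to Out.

17

Augment Res→J5→J2→Out: bottleneck 7, flow now 7.
Augment Res→P1→TankB→Out: bottleneck 3, flow now 10.
Augment Res→P2→J2→Out: bottleneck 5, flow now 15.
Augment Res→P2→J7→Out: bottleneck 2, flow now 17.
No augmenting path remains; maximum flow = 17.
In the residual graph, reachable from Res: {Res, J5, P1, P2, J2, TankB, J7}.
Min-cut edges: J2→Out (12), TankB→Out (3), J7→Out (2); capacity 12 + 3 + 2 = 17.
This cut is saturated, so no flow can exceed 17.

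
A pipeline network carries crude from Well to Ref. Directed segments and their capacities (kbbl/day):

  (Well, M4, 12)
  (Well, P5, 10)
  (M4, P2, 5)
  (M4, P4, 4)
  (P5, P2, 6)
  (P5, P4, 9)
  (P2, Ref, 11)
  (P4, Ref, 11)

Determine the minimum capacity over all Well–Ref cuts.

Augment Well→M4→P2→Ref: bottleneck 5, flow now 5.
Augment Well→M4→P4→Ref: bottleneck 4, flow now 9.
Augment Well→P5→P2→Ref: bottleneck 6, flow now 15.
Augment Well→P5→P4→Ref: bottleneck 4, flow now 19.
No augmenting path remains; maximum flow = 19.
By max-flow min-cut, the minimum cut capacity equals the max flow.
In the residual graph, reachable from Well: {Well, M4}.
Min-cut edges: Well→P5 (10), M4→P2 (5), M4→P4 (4); capacity 10 + 5 + 4 = 19.

19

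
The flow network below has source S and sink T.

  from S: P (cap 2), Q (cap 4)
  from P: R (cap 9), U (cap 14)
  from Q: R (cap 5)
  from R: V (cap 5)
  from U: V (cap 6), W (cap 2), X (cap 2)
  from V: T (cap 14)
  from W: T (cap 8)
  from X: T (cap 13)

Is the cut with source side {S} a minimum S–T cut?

Given cut capacity: 2 + 4 = 6.
Augment S→P→R→V→T: bottleneck 2, flow now 2.
Augment S→Q→R→V→T: bottleneck 3, flow now 5.
Augment S→Q→R→P→U→V→T: bottleneck 1, flow now 6. (uses reverse residual edge)
No augmenting path remains; maximum flow = 6.
Cut capacity 6 equals the max flow, so it is a minimum cut.

Yes — it is a minimum cut (capacity 6).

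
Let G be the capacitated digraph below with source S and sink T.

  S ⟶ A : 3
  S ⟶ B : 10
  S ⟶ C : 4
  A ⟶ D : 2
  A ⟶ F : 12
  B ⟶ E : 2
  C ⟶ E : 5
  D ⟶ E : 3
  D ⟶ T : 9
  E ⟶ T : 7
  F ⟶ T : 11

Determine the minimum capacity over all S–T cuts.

Augment S→A→D→T: bottleneck 2, flow now 2.
Augment S→A→F→T: bottleneck 1, flow now 3.
Augment S→B→E→T: bottleneck 2, flow now 5.
Augment S→C→E→T: bottleneck 4, flow now 9.
No augmenting path remains; maximum flow = 9.
By max-flow min-cut, the minimum cut capacity equals the max flow.
In the residual graph, reachable from S: {S, B}.
Min-cut edges: S→A (3), S→C (4), B→E (2); capacity 3 + 4 + 2 = 9.

9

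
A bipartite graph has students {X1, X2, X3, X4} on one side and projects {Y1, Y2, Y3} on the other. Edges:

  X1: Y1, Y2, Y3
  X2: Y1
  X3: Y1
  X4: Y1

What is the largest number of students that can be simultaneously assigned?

Unit-capacity flow: source→left, listed edges, right→sink; max matching = max flow.
Augmenting path X1→Y1 (+1); matched 1.
Augmenting path X2→Y1→X1→Y2 (+1); matched 2.
No augmenting path remains; maximum matching = 2.
König certificate: {X1, Y1} is a vertex cover of size 2 (every listed pair touches it), so no matching can be larger.

2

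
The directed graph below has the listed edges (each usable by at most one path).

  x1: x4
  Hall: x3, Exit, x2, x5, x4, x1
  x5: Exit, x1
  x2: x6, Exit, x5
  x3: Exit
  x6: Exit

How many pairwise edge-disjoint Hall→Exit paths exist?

Assign every edge capacity 1; by Menger, the answer equals the max flow.
Path Hall→Exit (+1); total 1.
Path Hall→x2→Exit (+1); total 2.
Path Hall→x3→Exit (+1); total 3.
Path Hall→x5→Exit (+1); total 4.
No residual Hall→Exit path; max flow = 4.
Certifying cut of size 4: {Hall→Exit, Hall→x2, Hall→x3, Hall→x5}.

4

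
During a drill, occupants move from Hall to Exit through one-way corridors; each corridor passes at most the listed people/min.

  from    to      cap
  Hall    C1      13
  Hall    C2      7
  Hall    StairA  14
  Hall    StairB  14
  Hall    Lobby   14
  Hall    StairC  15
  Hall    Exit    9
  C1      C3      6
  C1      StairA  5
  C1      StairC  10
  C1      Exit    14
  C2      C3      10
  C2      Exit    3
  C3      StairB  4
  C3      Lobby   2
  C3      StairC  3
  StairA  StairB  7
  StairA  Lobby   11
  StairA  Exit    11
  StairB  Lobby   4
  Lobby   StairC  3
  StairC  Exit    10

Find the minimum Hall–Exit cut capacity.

Augment Hall→Exit: bottleneck 9, flow now 9.
Augment Hall→C1→Exit: bottleneck 13, flow now 22.
Augment Hall→C2→Exit: bottleneck 3, flow now 25.
Augment Hall→StairA→Exit: bottleneck 11, flow now 36.
Augment Hall→StairC→Exit: bottleneck 10, flow now 46.
No augmenting path remains; maximum flow = 46.
By max-flow min-cut, the minimum cut capacity equals the max flow.
In the residual graph, reachable from Hall: {Hall, C2, C3, StairA, StairB, Lobby, StairC}.
Min-cut edges: Hall→C1 (13), Hall→Exit (9), C2→Exit (3), StairA→Exit (11), StairC→Exit (10); capacity 13 + 9 + 3 + 11 + 10 = 46.

46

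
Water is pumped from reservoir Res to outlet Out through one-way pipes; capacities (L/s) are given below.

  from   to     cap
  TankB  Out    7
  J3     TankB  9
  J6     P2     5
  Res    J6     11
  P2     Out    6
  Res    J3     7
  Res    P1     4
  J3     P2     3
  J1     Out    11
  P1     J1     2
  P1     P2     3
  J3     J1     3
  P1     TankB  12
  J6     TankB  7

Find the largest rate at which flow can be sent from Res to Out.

18

Augment Res→J3→J1→Out: bottleneck 3, flow now 3.
Augment Res→J3→P2→Out: bottleneck 3, flow now 6.
Augment Res→J3→TankB→Out: bottleneck 1, flow now 7.
Augment Res→J6→P2→Out: bottleneck 3, flow now 10.
Augment Res→J6→TankB→Out: bottleneck 6, flow now 16.
Augment Res→P1→J1→Out: bottleneck 2, flow now 18.
No augmenting path remains; maximum flow = 18.
In the residual graph, reachable from Res: {Res, J3, J6, P1, P2, TankB}.
Min-cut edges: J3→J1 (3), P1→J1 (2), P2→Out (6), TankB→Out (7); capacity 3 + 2 + 6 + 7 = 18.
This cut is saturated, so no flow can exceed 18.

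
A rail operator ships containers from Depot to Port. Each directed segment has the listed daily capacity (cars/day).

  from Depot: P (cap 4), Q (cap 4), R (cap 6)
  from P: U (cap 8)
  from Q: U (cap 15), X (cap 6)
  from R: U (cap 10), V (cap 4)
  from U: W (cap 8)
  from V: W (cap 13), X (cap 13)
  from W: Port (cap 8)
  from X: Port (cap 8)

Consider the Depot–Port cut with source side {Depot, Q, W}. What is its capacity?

Edges leaving {Depot, Q, W}: Depot→P (4), Depot→R (6), Q→U (15), Q→X (6), W→Port (8).
Cut capacity = 4 + 6 + 15 + 6 + 8 = 39.

39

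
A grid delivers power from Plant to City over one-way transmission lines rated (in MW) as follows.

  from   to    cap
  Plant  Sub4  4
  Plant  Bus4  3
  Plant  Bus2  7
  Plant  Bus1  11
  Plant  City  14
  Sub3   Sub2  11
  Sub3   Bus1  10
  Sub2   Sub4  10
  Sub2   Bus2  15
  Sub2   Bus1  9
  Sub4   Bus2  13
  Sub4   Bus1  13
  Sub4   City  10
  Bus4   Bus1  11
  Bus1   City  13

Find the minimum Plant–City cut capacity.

Augment Plant→City: bottleneck 14, flow now 14.
Augment Plant→Sub4→City: bottleneck 4, flow now 18.
Augment Plant→Bus1→City: bottleneck 11, flow now 29.
Augment Plant→Bus4→Bus1→City: bottleneck 2, flow now 31.
No augmenting path remains; maximum flow = 31.
By max-flow min-cut, the minimum cut capacity equals the max flow.
In the residual graph, reachable from Plant: {Plant, Bus4, Bus2, Bus1}.
Min-cut edges: Plant→Sub4 (4), Plant→City (14), Bus1→City (13); capacity 4 + 14 + 13 = 31.

31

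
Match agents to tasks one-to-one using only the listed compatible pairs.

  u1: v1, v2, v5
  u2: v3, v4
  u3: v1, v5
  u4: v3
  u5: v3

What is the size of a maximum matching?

Unit-capacity flow: source→left, listed edges, right→sink; max matching = max flow.
Augmenting path u1→v1 (+1); matched 1.
Augmenting path u2→v3 (+1); matched 2.
Augmenting path u3→v5 (+1); matched 3.
Augmenting path u4→v3→u2→v4 (+1); matched 4.
No augmenting path remains; maximum matching = 4.
König certificate: {u1, u2, u3, v3} is a vertex cover of size 4 (every listed pair touches it), so no matching can be larger.

4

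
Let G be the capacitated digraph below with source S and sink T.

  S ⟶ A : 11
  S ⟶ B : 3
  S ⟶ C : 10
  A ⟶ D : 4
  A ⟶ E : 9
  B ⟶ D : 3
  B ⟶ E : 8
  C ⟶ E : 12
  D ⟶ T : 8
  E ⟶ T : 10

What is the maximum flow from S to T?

17

Augment S→A→D→T: bottleneck 4, flow now 4.
Augment S→A→E→T: bottleneck 7, flow now 11.
Augment S→B→D→T: bottleneck 3, flow now 14.
Augment S→C→E→T: bottleneck 3, flow now 17.
No augmenting path remains; maximum flow = 17.
In the residual graph, reachable from S: {S, A, C, E}.
Min-cut edges: S→B (3), A→D (4), E→T (10); capacity 3 + 4 + 10 = 17.
This cut is saturated, so no flow can exceed 17.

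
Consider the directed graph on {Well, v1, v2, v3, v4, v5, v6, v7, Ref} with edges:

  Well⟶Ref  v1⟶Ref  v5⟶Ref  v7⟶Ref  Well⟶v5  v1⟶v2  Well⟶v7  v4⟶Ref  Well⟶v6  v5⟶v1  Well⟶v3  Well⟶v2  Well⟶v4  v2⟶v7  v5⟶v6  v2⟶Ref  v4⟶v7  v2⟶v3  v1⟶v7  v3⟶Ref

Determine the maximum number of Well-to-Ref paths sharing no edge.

Assign every edge capacity 1; by Menger, the answer equals the max flow.
Path Well→Ref (+1); total 1.
Path Well→v2→Ref (+1); total 2.
Path Well→v3→Ref (+1); total 3.
Path Well→v4→Ref (+1); total 4.
Path Well→v5→Ref (+1); total 5.
Path Well→v7→Ref (+1); total 6.
No residual Well→Ref path; max flow = 6.
Certifying cut of size 6: {Well→Ref, Well→v2, Well→v3, Well→v4, Well→v5, Well→v7}.

6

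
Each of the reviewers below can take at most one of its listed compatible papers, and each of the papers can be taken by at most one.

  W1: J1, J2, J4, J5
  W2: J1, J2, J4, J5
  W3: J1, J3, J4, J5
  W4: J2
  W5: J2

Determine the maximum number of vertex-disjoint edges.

4

Unit-capacity flow: source→left, listed edges, right→sink; max matching = max flow.
Augmenting path W1→J1 (+1); matched 1.
Augmenting path W2→J2 (+1); matched 2.
Augmenting path W3→J3 (+1); matched 3.
Augmenting path W4→J2→W2→J4 (+1); matched 4.
No augmenting path remains; maximum matching = 4.
König certificate: {W1, W2, W3, J2} is a vertex cover of size 4 (every listed pair touches it), so no matching can be larger.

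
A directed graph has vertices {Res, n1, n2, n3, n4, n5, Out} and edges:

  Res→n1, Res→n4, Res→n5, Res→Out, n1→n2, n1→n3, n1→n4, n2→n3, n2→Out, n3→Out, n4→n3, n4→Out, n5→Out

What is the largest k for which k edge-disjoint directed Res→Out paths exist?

4

Assign every edge capacity 1; by Menger, the answer equals the max flow.
Path Res→Out (+1); total 1.
Path Res→n4→Out (+1); total 2.
Path Res→n5→Out (+1); total 3.
Path Res→n1→n2→Out (+1); total 4.
No residual Res→Out path; max flow = 4.
Certifying cut of size 4: {Res→Out, Res→n1, Res→n4, Res→n5}.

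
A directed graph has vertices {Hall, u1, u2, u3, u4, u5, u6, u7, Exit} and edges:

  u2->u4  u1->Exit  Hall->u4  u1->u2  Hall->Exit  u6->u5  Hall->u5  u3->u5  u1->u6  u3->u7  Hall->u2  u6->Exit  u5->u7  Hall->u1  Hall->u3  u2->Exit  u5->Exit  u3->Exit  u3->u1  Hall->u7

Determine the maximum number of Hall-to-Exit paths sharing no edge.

Assign every edge capacity 1; by Menger, the answer equals the max flow.
Path Hall→Exit (+1); total 1.
Path Hall→u1→Exit (+1); total 2.
Path Hall→u2→Exit (+1); total 3.
Path Hall→u3→Exit (+1); total 4.
Path Hall→u5→Exit (+1); total 5.
No residual Hall→Exit path; max flow = 5.
Certifying cut of size 5: {Hall→Exit, Hall→u1, Hall→u2, Hall→u3, Hall→u5}.

5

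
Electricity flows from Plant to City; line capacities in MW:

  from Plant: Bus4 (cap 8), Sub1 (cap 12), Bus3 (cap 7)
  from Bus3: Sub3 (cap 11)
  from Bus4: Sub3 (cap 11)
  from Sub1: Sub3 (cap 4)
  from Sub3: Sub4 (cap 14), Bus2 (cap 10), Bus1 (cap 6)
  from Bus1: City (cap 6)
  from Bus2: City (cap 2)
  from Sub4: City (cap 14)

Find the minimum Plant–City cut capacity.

Augment Plant→Bus3→Sub3→Bus1→City: bottleneck 6, flow now 6.
Augment Plant→Bus3→Sub3→Bus2→City: bottleneck 1, flow now 7.
Augment Plant→Bus4→Sub3→Bus2→City: bottleneck 1, flow now 8.
Augment Plant→Bus4→Sub3→Sub4→City: bottleneck 7, flow now 15.
Augment Plant→Sub1→Sub3→Sub4→City: bottleneck 4, flow now 19.
No augmenting path remains; maximum flow = 19.
By max-flow min-cut, the minimum cut capacity equals the max flow.
In the residual graph, reachable from Plant: {Plant, Sub1}.
Min-cut edges: Plant→Bus3 (7), Plant→Bus4 (8), Sub1→Sub3 (4); capacity 7 + 8 + 4 = 19.

19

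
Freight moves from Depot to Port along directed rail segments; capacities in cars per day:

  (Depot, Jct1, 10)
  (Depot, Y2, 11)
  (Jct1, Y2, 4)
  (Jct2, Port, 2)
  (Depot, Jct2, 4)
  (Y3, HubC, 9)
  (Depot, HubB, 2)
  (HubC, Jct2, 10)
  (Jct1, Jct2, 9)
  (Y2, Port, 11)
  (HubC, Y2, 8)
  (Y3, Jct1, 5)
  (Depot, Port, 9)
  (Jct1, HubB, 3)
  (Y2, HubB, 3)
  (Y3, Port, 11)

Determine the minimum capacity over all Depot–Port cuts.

Augment Depot→Port: bottleneck 9, flow now 9.
Augment Depot→Y2→Port: bottleneck 11, flow now 20.
Augment Depot→Jct2→Port: bottleneck 2, flow now 22.
No augmenting path remains; maximum flow = 22.
By max-flow min-cut, the minimum cut capacity equals the max flow.
In the residual graph, reachable from Depot: {Depot, Jct1, Y2, HubB, Jct2}.
Min-cut edges: Depot→Port (9), Y2→Port (11), Jct2→Port (2); capacity 9 + 11 + 2 = 22.

22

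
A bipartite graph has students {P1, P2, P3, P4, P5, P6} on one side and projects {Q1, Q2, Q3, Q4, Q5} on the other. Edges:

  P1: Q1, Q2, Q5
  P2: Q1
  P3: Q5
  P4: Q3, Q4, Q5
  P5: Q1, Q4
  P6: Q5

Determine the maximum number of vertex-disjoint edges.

5

Unit-capacity flow: source→left, listed edges, right→sink; max matching = max flow.
Augmenting path P1→Q1 (+1); matched 1.
Augmenting path P3→Q5 (+1); matched 2.
Augmenting path P4→Q3 (+1); matched 3.
Augmenting path P5→Q4 (+1); matched 4.
Augmenting path P2→Q1→P1→Q2 (+1); matched 5.
No augmenting path remains; maximum matching = 5.
König certificate: {P1, P2, P4, P5, Q5} is a vertex cover of size 5 (every listed pair touches it), so no matching can be larger.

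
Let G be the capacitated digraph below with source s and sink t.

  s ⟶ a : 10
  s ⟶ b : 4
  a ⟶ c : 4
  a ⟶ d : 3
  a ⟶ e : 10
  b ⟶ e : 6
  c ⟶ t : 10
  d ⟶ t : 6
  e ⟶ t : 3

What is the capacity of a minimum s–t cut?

Augment s→a→c→t: bottleneck 4, flow now 4.
Augment s→a→d→t: bottleneck 3, flow now 7.
Augment s→a→e→t: bottleneck 3, flow now 10.
No augmenting path remains; maximum flow = 10.
By max-flow min-cut, the minimum cut capacity equals the max flow.
In the residual graph, reachable from s: {s, a, b, e}.
Min-cut edges: a→c (4), a→d (3), e→t (3); capacity 4 + 3 + 3 = 10.

10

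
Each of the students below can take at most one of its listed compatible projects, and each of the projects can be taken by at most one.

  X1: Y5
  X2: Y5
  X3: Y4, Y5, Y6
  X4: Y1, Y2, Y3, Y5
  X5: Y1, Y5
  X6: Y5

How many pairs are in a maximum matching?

Unit-capacity flow: source→left, listed edges, right→sink; max matching = max flow.
Augmenting path X1→Y5 (+1); matched 1.
Augmenting path X3→Y4 (+1); matched 2.
Augmenting path X4→Y1 (+1); matched 3.
Augmenting path X5→Y1→X4→Y2 (+1); matched 4.
No augmenting path remains; maximum matching = 4.
König certificate: {X3, X4, X5, Y5} is a vertex cover of size 4 (every listed pair touches it), so no matching can be larger.

4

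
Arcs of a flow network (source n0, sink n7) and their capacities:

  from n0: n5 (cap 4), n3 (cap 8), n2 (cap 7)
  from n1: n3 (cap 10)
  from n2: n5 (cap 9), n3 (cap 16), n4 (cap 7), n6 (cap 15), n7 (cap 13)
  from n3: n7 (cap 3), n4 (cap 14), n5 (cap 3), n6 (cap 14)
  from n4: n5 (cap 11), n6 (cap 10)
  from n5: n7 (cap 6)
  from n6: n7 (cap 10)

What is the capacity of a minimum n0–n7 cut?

Augment n0→n2→n7: bottleneck 7, flow now 7.
Augment n0→n3→n7: bottleneck 3, flow now 10.
Augment n0→n5→n7: bottleneck 4, flow now 14.
Augment n0→n3→n5→n7: bottleneck 2, flow now 16.
Augment n0→n3→n6→n7: bottleneck 3, flow now 19.
No augmenting path remains; maximum flow = 19.
By max-flow min-cut, the minimum cut capacity equals the max flow.
In the residual graph, reachable from n0: {n0}.
Min-cut edges: n0→n2 (7), n0→n3 (8), n0→n5 (4); capacity 7 + 8 + 4 = 19.

19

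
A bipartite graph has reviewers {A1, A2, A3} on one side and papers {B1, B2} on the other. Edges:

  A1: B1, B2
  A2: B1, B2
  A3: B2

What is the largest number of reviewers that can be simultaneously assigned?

2

Unit-capacity flow: source→left, listed edges, right→sink; max matching = max flow.
Augmenting path A1→B1 (+1); matched 1.
Augmenting path A2→B2 (+1); matched 2.
No augmenting path remains; maximum matching = 2.
König certificate: {B1, B2} is a vertex cover of size 2 (every listed pair touches it), so no matching can be larger.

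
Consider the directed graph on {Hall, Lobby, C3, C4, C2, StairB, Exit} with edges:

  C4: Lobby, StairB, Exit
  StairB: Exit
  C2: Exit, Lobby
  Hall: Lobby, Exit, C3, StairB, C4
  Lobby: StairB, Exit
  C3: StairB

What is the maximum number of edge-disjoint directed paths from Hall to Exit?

Assign every edge capacity 1; by Menger, the answer equals the max flow.
Path Hall→Exit (+1); total 1.
Path Hall→Lobby→Exit (+1); total 2.
Path Hall→C4→Exit (+1); total 3.
Path Hall→StairB→Exit (+1); total 4.
No residual Hall→Exit path; max flow = 4.
Certifying cut of size 4: {Hall→C4, Hall→Exit, Hall→Lobby, StairB→Exit}.

4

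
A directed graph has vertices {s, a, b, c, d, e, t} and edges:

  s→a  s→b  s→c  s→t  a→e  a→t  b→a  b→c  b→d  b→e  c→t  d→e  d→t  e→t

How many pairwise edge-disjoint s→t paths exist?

Assign every edge capacity 1; by Menger, the answer equals the max flow.
Path s→t (+1); total 1.
Path s→a→t (+1); total 2.
Path s→c→t (+1); total 3.
Path s→b→d→t (+1); total 4.
No residual s→t path; max flow = 4.
Certifying cut of size 4: {s→a, s→b, s→c, s→t}.

4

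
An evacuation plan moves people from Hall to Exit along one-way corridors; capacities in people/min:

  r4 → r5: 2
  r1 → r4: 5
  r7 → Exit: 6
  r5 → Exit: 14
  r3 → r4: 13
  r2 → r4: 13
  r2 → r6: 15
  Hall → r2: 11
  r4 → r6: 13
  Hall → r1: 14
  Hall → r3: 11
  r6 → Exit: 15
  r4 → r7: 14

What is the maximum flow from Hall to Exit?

Augment Hall→r2→r6→Exit: bottleneck 11, flow now 11.
Augment Hall→r1→r4→r5→Exit: bottleneck 2, flow now 13.
Augment Hall→r1→r4→r6→Exit: bottleneck 3, flow now 16.
Augment Hall→r3→r4→r6→Exit: bottleneck 1, flow now 17.
Augment Hall→r3→r4→r7→Exit: bottleneck 6, flow now 23.
No augmenting path remains; maximum flow = 23.
In the residual graph, reachable from Hall: {Hall, r1, r2, r3, r4, r6, r7}.
Min-cut edges: r4→r5 (2), r6→Exit (15), r7→Exit (6); capacity 2 + 15 + 6 = 23.
This cut is saturated, so no flow can exceed 23.

23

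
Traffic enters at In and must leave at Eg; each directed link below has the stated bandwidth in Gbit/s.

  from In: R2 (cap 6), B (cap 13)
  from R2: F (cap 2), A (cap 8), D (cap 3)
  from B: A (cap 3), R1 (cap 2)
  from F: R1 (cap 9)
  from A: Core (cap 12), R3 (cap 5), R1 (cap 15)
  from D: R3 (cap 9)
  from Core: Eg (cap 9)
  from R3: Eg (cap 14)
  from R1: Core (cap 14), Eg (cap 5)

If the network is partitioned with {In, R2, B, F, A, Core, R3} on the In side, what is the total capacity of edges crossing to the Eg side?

52

Edges leaving {In, R2, B, F, A, Core, R3}: R2→D (3), B→R1 (2), F→R1 (9), A→R1 (15), Core→Eg (9), R3→Eg (14).
Cut capacity = 3 + 2 + 9 + 15 + 9 + 14 = 52.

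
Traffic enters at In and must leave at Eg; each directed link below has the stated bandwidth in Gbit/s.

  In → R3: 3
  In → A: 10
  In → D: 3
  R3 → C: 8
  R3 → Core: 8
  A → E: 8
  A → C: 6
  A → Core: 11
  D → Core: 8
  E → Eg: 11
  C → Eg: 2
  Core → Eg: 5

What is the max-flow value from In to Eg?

Augment In→R3→C→Eg: bottleneck 2, flow now 2.
Augment In→R3→Core→Eg: bottleneck 1, flow now 3.
Augment In→A→E→Eg: bottleneck 8, flow now 11.
Augment In→A→Core→Eg: bottleneck 2, flow now 13.
Augment In→D→Core→Eg: bottleneck 2, flow now 15.
No augmenting path remains; maximum flow = 15.
In the residual graph, reachable from In: {In, R3, A, D, C, Core}.
Min-cut edges: A→E (8), C→Eg (2), Core→Eg (5); capacity 8 + 2 + 5 = 15.
This cut is saturated, so no flow can exceed 15.

15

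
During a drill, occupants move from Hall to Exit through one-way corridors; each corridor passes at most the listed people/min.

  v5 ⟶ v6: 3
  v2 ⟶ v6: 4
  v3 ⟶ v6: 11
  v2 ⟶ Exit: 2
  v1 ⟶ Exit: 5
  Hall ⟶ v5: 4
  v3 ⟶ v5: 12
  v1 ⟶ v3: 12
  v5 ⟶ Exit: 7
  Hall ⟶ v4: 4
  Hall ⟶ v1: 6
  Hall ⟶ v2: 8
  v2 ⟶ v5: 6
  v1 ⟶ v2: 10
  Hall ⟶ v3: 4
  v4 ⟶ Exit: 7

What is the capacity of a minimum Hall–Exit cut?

Augment Hall→v1→Exit: bottleneck 5, flow now 5.
Augment Hall→v2→Exit: bottleneck 2, flow now 7.
Augment Hall→v4→Exit: bottleneck 4, flow now 11.
Augment Hall→v5→Exit: bottleneck 4, flow now 15.
Augment Hall→v2→v5→Exit: bottleneck 3, flow now 18.
No augmenting path remains; maximum flow = 18.
By max-flow min-cut, the minimum cut capacity equals the max flow.
In the residual graph, reachable from Hall: {Hall, v1, v2, v3, v5, v6}.
Min-cut edges: Hall→v4 (4), v1→Exit (5), v2→Exit (2), v5→Exit (7); capacity 4 + 5 + 2 + 7 = 18.

18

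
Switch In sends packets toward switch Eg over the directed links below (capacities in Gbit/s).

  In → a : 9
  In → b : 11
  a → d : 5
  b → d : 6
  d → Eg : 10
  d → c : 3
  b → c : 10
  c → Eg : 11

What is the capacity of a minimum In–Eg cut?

Augment In→a→d→Eg: bottleneck 5, flow now 5.
Augment In→b→c→Eg: bottleneck 10, flow now 15.
Augment In→b→d→Eg: bottleneck 1, flow now 16.
No augmenting path remains; maximum flow = 16.
By max-flow min-cut, the minimum cut capacity equals the max flow.
In the residual graph, reachable from In: {In, a}.
Min-cut edges: In→b (11), a→d (5); capacity 11 + 5 = 16.

16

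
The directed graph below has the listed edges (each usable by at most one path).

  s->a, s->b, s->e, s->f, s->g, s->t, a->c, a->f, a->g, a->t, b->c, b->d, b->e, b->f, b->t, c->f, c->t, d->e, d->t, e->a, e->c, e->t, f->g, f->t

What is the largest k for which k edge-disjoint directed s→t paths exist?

Assign every edge capacity 1; by Menger, the answer equals the max flow.
Path s→t (+1); total 1.
Path s→a→t (+1); total 2.
Path s→b→t (+1); total 3.
Path s→e→t (+1); total 4.
Path s→f→t (+1); total 5.
No residual s→t path; max flow = 5.
Certifying cut of size 5: {s→a, s→b, s→e, s→f, s→t}.

5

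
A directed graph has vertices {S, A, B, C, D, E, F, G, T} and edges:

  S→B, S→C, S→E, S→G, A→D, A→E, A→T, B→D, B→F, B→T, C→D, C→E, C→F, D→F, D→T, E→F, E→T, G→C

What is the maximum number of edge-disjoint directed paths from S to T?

Assign every edge capacity 1; by Menger, the answer equals the max flow.
Path S→B→T (+1); total 1.
Path S→E→T (+1); total 2.
Path S→C→D→T (+1); total 3.
No residual S→T path; max flow = 3.
Certifying cut of size 3: {C→D, E→T, S→B}.

3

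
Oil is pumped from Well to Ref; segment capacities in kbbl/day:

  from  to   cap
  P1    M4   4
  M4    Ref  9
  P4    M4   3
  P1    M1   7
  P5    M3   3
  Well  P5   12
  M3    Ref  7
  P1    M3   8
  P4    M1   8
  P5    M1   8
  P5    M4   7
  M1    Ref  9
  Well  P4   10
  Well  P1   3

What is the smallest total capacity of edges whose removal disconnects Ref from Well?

24

Augment Well→P5→M3→Ref: bottleneck 3, flow now 3.
Augment Well→P5→M1→Ref: bottleneck 8, flow now 11.
Augment Well→P5→M4→Ref: bottleneck 1, flow now 12.
Augment Well→P4→M1→Ref: bottleneck 1, flow now 13.
Augment Well→P4→M4→Ref: bottleneck 3, flow now 16.
Augment Well→P1→M3→Ref: bottleneck 3, flow now 19.
Augment Well→P4→M1→P5→M4→Ref: bottleneck 5, flow now 24. (uses reverse residual edge)
No augmenting path remains; maximum flow = 24.
By max-flow min-cut, the minimum cut capacity equals the max flow.
In the residual graph, reachable from Well: {Well, P5, P4, M1, M4}.
Min-cut edges: Well→P1 (3), P5→M3 (3), M1→Ref (9), M4→Ref (9); capacity 3 + 3 + 9 + 9 = 24.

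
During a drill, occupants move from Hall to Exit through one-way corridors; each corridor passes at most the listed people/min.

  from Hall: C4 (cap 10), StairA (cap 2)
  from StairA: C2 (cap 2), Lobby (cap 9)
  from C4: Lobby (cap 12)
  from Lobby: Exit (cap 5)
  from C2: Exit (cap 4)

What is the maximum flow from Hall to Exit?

7

Augment Hall→StairA→Lobby→Exit: bottleneck 2, flow now 2.
Augment Hall→C4→Lobby→Exit: bottleneck 3, flow now 5.
Augment Hall→C4→Lobby→StairA→C2→Exit: bottleneck 2, flow now 7. (uses reverse residual edge)
No augmenting path remains; maximum flow = 7.
In the residual graph, reachable from Hall: {Hall, C4, Lobby}.
Min-cut edges: Hall→StairA (2), Lobby→Exit (5); capacity 2 + 5 = 7.
This cut is saturated, so no flow can exceed 7.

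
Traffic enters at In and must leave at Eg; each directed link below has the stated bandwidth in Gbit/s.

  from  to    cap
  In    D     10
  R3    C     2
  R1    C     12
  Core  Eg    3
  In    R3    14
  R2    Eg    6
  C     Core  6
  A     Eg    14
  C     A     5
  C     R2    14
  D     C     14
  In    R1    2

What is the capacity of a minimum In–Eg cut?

14

Augment In→R3→C→A→Eg: bottleneck 2, flow now 2.
Augment In→R1→C→A→Eg: bottleneck 2, flow now 4.
Augment In→D→C→A→Eg: bottleneck 1, flow now 5.
Augment In→D→C→R2→Eg: bottleneck 6, flow now 11.
Augment In→D→C→Core→Eg: bottleneck 3, flow now 14.
No augmenting path remains; maximum flow = 14.
By max-flow min-cut, the minimum cut capacity equals the max flow.
In the residual graph, reachable from In: {In, R3}.
Min-cut edges: In→R1 (2), In→D (10), R3→C (2); capacity 2 + 10 + 2 = 14.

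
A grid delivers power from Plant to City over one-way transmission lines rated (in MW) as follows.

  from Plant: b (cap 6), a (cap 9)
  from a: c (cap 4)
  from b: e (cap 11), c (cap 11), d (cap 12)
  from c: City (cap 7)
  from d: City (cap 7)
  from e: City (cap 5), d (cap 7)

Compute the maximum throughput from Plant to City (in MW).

Augment Plant→a→c→City: bottleneck 4, flow now 4.
Augment Plant→b→c→City: bottleneck 3, flow now 7.
Augment Plant→b→d→City: bottleneck 3, flow now 10.
No augmenting path remains; maximum flow = 10.
In the residual graph, reachable from Plant: {Plant, a}.
Min-cut edges: Plant→b (6), a→c (4); capacity 6 + 4 = 10.
This cut is saturated, so no flow can exceed 10.

10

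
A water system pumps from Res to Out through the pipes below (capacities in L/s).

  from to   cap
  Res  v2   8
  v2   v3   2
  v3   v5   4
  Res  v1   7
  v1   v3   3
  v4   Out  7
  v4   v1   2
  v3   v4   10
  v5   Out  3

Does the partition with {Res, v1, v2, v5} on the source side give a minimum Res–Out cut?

No — its capacity is 8, but the minimum cut has capacity 5.

Given cut capacity: 3 + 2 + 3 = 8.
Augment Res→v1→v3→v4→Out: bottleneck 3, flow now 3.
Augment Res→v2→v3→v4→Out: bottleneck 2, flow now 5.
No augmenting path remains; maximum flow = 5.
In the residual graph, reachable from Res: {Res, v1, v2}.
Min-cut edges: v1→v3 (3), v2→v3 (2); capacity 3 + 2 = 5.
Cut capacity 8 exceeds the max flow 5, so it is not minimum.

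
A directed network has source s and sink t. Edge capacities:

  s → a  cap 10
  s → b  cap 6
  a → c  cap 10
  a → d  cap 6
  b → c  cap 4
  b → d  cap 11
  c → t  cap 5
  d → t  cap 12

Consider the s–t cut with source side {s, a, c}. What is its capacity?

Edges leaving {s, a, c}: s→b (6), a→d (6), c→t (5).
Cut capacity = 6 + 6 + 5 = 17.

17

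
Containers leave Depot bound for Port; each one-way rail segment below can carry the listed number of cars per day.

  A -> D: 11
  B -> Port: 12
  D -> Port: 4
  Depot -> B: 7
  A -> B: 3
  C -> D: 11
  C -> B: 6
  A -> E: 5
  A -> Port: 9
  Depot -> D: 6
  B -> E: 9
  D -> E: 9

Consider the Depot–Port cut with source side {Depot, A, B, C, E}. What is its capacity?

Edges leaving {Depot, A, B, C, E}: Depot→D (6), A→D (11), A→Port (9), B→Port (12), C→D (11).
Cut capacity = 6 + 11 + 9 + 12 + 11 = 49.

49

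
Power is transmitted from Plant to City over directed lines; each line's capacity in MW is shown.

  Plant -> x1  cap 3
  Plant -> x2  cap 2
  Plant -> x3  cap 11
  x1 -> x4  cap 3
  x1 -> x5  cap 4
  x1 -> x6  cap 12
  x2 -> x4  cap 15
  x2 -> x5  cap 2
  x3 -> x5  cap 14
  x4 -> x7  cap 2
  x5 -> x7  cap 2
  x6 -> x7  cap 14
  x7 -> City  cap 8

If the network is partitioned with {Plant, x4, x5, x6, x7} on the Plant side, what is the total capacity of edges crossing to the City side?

Edges leaving {Plant, x4, x5, x6, x7}: Plant→x1 (3), Plant→x2 (2), Plant→x3 (11), x7→City (8).
Cut capacity = 3 + 2 + 11 + 8 = 24.

24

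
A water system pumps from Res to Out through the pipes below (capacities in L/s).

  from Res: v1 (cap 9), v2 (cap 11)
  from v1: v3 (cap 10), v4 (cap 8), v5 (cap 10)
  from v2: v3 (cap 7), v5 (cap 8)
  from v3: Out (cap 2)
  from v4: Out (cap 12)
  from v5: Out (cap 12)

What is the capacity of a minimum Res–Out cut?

Augment Res→v1→v3→Out: bottleneck 2, flow now 2.
Augment Res→v1→v4→Out: bottleneck 7, flow now 9.
Augment Res→v2→v5→Out: bottleneck 8, flow now 17.
Augment Res→v2→v3→v1→v4→Out: bottleneck 1, flow now 18. (uses reverse residual edge)
Augment Res→v2→v3→v1→v5→Out: bottleneck 1, flow now 19. (uses reverse residual edge)
No augmenting path remains; maximum flow = 19.
By max-flow min-cut, the minimum cut capacity equals the max flow.
In the residual graph, reachable from Res: {Res, v2, v3}.
Min-cut edges: Res→v1 (9), v2→v5 (8), v3→Out (2); capacity 9 + 8 + 2 = 19.

19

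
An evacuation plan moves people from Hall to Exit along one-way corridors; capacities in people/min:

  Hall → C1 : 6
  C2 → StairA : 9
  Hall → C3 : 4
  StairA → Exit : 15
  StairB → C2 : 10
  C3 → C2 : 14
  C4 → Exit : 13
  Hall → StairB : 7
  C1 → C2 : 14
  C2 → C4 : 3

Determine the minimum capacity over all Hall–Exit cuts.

Augment Hall→C1→C2→StairA→Exit: bottleneck 6, flow now 6.
Augment Hall→C3→C2→StairA→Exit: bottleneck 3, flow now 9.
Augment Hall→C3→C2→C4→Exit: bottleneck 1, flow now 10.
Augment Hall→StairB→C2→C4→Exit: bottleneck 2, flow now 12.
No augmenting path remains; maximum flow = 12.
By max-flow min-cut, the minimum cut capacity equals the max flow.
In the residual graph, reachable from Hall: {Hall, C1, C3, StairB, C2}.
Min-cut edges: C2→StairA (9), C2→C4 (3); capacity 9 + 3 = 12.

12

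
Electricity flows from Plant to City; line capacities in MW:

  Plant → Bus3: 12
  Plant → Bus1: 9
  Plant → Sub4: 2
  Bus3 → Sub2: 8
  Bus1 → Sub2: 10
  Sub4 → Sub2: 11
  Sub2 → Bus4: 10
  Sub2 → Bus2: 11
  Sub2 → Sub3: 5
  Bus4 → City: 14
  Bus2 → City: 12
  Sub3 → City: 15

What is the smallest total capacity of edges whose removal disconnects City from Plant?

Augment Plant→Bus3→Sub2→Bus4→City: bottleneck 8, flow now 8.
Augment Plant→Bus1→Sub2→Bus4→City: bottleneck 2, flow now 10.
Augment Plant→Bus1→Sub2→Bus2→City: bottleneck 7, flow now 17.
Augment Plant→Sub4→Sub2→Bus2→City: bottleneck 2, flow now 19.
No augmenting path remains; maximum flow = 19.
By max-flow min-cut, the minimum cut capacity equals the max flow.
In the residual graph, reachable from Plant: {Plant, Bus3}.
Min-cut edges: Plant→Bus1 (9), Plant→Sub4 (2), Bus3→Sub2 (8); capacity 9 + 2 + 8 = 19.

19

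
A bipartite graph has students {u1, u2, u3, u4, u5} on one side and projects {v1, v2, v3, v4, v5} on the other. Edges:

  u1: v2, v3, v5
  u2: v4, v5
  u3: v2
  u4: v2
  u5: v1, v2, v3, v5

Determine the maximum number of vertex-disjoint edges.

Unit-capacity flow: source→left, listed edges, right→sink; max matching = max flow.
Augmenting path u1→v2 (+1); matched 1.
Augmenting path u2→v4 (+1); matched 2.
Augmenting path u5→v1 (+1); matched 3.
Augmenting path u3→v2→u1→v3 (+1); matched 4.
No augmenting path remains; maximum matching = 4.
König certificate: {u1, u2, u5, v2} is a vertex cover of size 4 (every listed pair touches it), so no matching can be larger.

4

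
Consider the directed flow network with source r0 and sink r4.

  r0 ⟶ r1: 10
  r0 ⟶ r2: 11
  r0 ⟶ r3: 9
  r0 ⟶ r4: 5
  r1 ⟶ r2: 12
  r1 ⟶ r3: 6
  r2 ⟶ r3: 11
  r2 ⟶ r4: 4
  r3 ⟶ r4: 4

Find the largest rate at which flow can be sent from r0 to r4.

Augment r0→r4: bottleneck 5, flow now 5.
Augment r0→r2→r4: bottleneck 4, flow now 9.
Augment r0→r3→r4: bottleneck 4, flow now 13.
No augmenting path remains; maximum flow = 13.
In the residual graph, reachable from r0: {r0, r1, r2, r3}.
Min-cut edges: r0→r4 (5), r2→r4 (4), r3→r4 (4); capacity 5 + 4 + 4 = 13.
This cut is saturated, so no flow can exceed 13.

13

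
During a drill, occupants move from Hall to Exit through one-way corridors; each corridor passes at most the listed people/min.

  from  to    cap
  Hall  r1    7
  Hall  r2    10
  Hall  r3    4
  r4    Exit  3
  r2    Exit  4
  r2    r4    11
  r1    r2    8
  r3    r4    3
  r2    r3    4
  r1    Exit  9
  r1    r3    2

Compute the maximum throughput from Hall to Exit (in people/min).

Augment Hall→r1→Exit: bottleneck 7, flow now 7.
Augment Hall→r2→Exit: bottleneck 4, flow now 11.
Augment Hall→r2→r4→Exit: bottleneck 3, flow now 14.
No augmenting path remains; maximum flow = 14.
In the residual graph, reachable from Hall: {Hall, r2, r3, r4}.
Min-cut edges: Hall→r1 (7), r2→Exit (4), r4→Exit (3); capacity 7 + 4 + 3 = 14.
This cut is saturated, so no flow can exceed 14.

14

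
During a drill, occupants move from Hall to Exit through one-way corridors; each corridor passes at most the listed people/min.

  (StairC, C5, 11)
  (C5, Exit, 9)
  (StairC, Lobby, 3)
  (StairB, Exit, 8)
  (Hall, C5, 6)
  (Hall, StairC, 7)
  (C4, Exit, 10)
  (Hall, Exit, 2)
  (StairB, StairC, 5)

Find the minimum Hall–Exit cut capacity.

Augment Hall→Exit: bottleneck 2, flow now 2.
Augment Hall→C5→Exit: bottleneck 6, flow now 8.
Augment Hall→StairC→C5→Exit: bottleneck 3, flow now 11.
No augmenting path remains; maximum flow = 11.
By max-flow min-cut, the minimum cut capacity equals the max flow.
In the residual graph, reachable from Hall: {Hall, StairC, Lobby, C5}.
Min-cut edges: Hall→Exit (2), C5→Exit (9); capacity 2 + 9 = 11.

11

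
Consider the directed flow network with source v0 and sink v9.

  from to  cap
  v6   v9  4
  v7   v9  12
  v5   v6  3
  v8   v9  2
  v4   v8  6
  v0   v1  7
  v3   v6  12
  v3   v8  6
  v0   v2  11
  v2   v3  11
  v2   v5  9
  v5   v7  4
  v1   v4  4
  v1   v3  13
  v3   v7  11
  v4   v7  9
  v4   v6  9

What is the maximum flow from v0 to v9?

Augment v0→v1→v3→v6→v9: bottleneck 4, flow now 4.
Augment v0→v1→v3→v7→v9: bottleneck 3, flow now 7.
Augment v0→v2→v3→v7→v9: bottleneck 8, flow now 15.
Augment v0→v2→v3→v8→v9: bottleneck 2, flow now 17.
Augment v0→v2→v5→v7→v9: bottleneck 1, flow now 18.
No augmenting path remains; maximum flow = 18.
In the residual graph, reachable from v0: {v0}.
Min-cut edges: v0→v1 (7), v0→v2 (11); capacity 7 + 11 = 18.
This cut is saturated, so no flow can exceed 18.

18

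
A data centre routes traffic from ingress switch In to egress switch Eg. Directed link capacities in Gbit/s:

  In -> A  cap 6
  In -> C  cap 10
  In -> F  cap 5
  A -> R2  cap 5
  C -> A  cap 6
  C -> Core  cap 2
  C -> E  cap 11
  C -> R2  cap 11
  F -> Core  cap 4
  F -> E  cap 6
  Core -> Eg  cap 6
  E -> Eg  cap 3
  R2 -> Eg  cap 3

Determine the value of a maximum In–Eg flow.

12

Augment In→A→R2→Eg: bottleneck 3, flow now 3.
Augment In→C→Core→Eg: bottleneck 2, flow now 5.
Augment In→C→E→Eg: bottleneck 3, flow now 8.
Augment In→F→Core→Eg: bottleneck 4, flow now 12.
No augmenting path remains; maximum flow = 12.
In the residual graph, reachable from In: {In, A, C, F, E, R2}.
Min-cut edges: C→Core (2), F→Core (4), E→Eg (3), R2→Eg (3); capacity 2 + 4 + 3 + 3 = 12.
This cut is saturated, so no flow can exceed 12.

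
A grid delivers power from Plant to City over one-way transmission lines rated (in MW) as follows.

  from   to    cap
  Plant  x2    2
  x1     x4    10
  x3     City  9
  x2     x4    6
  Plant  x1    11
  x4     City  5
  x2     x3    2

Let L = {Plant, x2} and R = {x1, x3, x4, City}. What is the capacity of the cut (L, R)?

19

Edges leaving {Plant, x2}: Plant→x1 (11), x2→x3 (2), x2→x4 (6).
Cut capacity = 11 + 2 + 6 = 19.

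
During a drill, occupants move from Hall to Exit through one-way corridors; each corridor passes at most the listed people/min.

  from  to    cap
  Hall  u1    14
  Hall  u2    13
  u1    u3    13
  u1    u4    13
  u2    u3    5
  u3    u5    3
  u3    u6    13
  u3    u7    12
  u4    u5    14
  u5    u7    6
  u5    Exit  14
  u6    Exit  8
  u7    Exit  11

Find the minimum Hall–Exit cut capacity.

19

Augment Hall→u1→u3→u5→Exit: bottleneck 3, flow now 3.
Augment Hall→u1→u3→u6→Exit: bottleneck 8, flow now 11.
Augment Hall→u1→u3→u7→Exit: bottleneck 2, flow now 13.
Augment Hall→u1→u4→u5→Exit: bottleneck 1, flow now 14.
Augment Hall→u2→u3→u7→Exit: bottleneck 5, flow now 19.
No augmenting path remains; maximum flow = 19.
By max-flow min-cut, the minimum cut capacity equals the max flow.
In the residual graph, reachable from Hall: {Hall, u2}.
Min-cut edges: Hall→u1 (14), u2→u3 (5); capacity 14 + 5 = 19.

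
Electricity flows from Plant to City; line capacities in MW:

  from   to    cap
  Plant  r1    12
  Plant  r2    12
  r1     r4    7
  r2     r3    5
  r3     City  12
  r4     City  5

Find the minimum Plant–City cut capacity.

Augment Plant→r1→r4→City: bottleneck 5, flow now 5.
Augment Plant→r2→r3→City: bottleneck 5, flow now 10.
No augmenting path remains; maximum flow = 10.
By max-flow min-cut, the minimum cut capacity equals the max flow.
In the residual graph, reachable from Plant: {Plant, r1, r2, r4}.
Min-cut edges: r2→r3 (5), r4→City (5); capacity 5 + 5 = 10.

10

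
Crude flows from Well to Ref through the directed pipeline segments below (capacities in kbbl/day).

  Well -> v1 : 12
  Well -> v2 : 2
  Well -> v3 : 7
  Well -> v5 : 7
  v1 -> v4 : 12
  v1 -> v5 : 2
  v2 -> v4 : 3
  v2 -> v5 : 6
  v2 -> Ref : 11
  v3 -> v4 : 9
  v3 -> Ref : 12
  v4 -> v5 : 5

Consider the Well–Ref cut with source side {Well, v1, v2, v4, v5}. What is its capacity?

Edges leaving {Well, v1, v2, v4, v5}: Well→v3 (7), v2→Ref (11).
Cut capacity = 7 + 11 = 18.

18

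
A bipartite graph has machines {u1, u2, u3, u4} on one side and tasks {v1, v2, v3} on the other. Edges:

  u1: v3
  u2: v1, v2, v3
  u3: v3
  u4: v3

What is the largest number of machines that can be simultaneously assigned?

Unit-capacity flow: source→left, listed edges, right→sink; max matching = max flow.
Augmenting path u1→v3 (+1); matched 1.
Augmenting path u2→v1 (+1); matched 2.
No augmenting path remains; maximum matching = 2.
König certificate: {u2, v3} is a vertex cover of size 2 (every listed pair touches it), so no matching can be larger.

2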